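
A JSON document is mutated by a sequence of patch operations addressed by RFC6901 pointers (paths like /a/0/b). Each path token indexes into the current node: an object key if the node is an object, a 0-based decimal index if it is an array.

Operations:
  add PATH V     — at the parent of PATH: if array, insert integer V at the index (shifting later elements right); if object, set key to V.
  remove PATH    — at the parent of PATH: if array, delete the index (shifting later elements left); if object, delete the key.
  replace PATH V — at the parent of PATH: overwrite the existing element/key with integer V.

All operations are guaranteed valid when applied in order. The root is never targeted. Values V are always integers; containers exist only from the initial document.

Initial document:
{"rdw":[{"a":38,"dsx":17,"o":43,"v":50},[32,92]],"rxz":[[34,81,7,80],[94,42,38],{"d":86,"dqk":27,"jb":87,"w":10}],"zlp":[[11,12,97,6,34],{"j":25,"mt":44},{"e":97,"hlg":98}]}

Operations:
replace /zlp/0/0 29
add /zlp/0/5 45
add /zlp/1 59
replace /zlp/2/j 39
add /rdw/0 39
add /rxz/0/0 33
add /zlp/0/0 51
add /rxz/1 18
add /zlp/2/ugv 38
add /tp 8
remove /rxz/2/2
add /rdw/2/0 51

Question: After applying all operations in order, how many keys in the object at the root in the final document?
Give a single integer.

After op 1 (replace /zlp/0/0 29): {"rdw":[{"a":38,"dsx":17,"o":43,"v":50},[32,92]],"rxz":[[34,81,7,80],[94,42,38],{"d":86,"dqk":27,"jb":87,"w":10}],"zlp":[[29,12,97,6,34],{"j":25,"mt":44},{"e":97,"hlg":98}]}
After op 2 (add /zlp/0/5 45): {"rdw":[{"a":38,"dsx":17,"o":43,"v":50},[32,92]],"rxz":[[34,81,7,80],[94,42,38],{"d":86,"dqk":27,"jb":87,"w":10}],"zlp":[[29,12,97,6,34,45],{"j":25,"mt":44},{"e":97,"hlg":98}]}
After op 3 (add /zlp/1 59): {"rdw":[{"a":38,"dsx":17,"o":43,"v":50},[32,92]],"rxz":[[34,81,7,80],[94,42,38],{"d":86,"dqk":27,"jb":87,"w":10}],"zlp":[[29,12,97,6,34,45],59,{"j":25,"mt":44},{"e":97,"hlg":98}]}
After op 4 (replace /zlp/2/j 39): {"rdw":[{"a":38,"dsx":17,"o":43,"v":50},[32,92]],"rxz":[[34,81,7,80],[94,42,38],{"d":86,"dqk":27,"jb":87,"w":10}],"zlp":[[29,12,97,6,34,45],59,{"j":39,"mt":44},{"e":97,"hlg":98}]}
After op 5 (add /rdw/0 39): {"rdw":[39,{"a":38,"dsx":17,"o":43,"v":50},[32,92]],"rxz":[[34,81,7,80],[94,42,38],{"d":86,"dqk":27,"jb":87,"w":10}],"zlp":[[29,12,97,6,34,45],59,{"j":39,"mt":44},{"e":97,"hlg":98}]}
After op 6 (add /rxz/0/0 33): {"rdw":[39,{"a":38,"dsx":17,"o":43,"v":50},[32,92]],"rxz":[[33,34,81,7,80],[94,42,38],{"d":86,"dqk":27,"jb":87,"w":10}],"zlp":[[29,12,97,6,34,45],59,{"j":39,"mt":44},{"e":97,"hlg":98}]}
After op 7 (add /zlp/0/0 51): {"rdw":[39,{"a":38,"dsx":17,"o":43,"v":50},[32,92]],"rxz":[[33,34,81,7,80],[94,42,38],{"d":86,"dqk":27,"jb":87,"w":10}],"zlp":[[51,29,12,97,6,34,45],59,{"j":39,"mt":44},{"e":97,"hlg":98}]}
After op 8 (add /rxz/1 18): {"rdw":[39,{"a":38,"dsx":17,"o":43,"v":50},[32,92]],"rxz":[[33,34,81,7,80],18,[94,42,38],{"d":86,"dqk":27,"jb":87,"w":10}],"zlp":[[51,29,12,97,6,34,45],59,{"j":39,"mt":44},{"e":97,"hlg":98}]}
After op 9 (add /zlp/2/ugv 38): {"rdw":[39,{"a":38,"dsx":17,"o":43,"v":50},[32,92]],"rxz":[[33,34,81,7,80],18,[94,42,38],{"d":86,"dqk":27,"jb":87,"w":10}],"zlp":[[51,29,12,97,6,34,45],59,{"j":39,"mt":44,"ugv":38},{"e":97,"hlg":98}]}
After op 10 (add /tp 8): {"rdw":[39,{"a":38,"dsx":17,"o":43,"v":50},[32,92]],"rxz":[[33,34,81,7,80],18,[94,42,38],{"d":86,"dqk":27,"jb":87,"w":10}],"tp":8,"zlp":[[51,29,12,97,6,34,45],59,{"j":39,"mt":44,"ugv":38},{"e":97,"hlg":98}]}
After op 11 (remove /rxz/2/2): {"rdw":[39,{"a":38,"dsx":17,"o":43,"v":50},[32,92]],"rxz":[[33,34,81,7,80],18,[94,42],{"d":86,"dqk":27,"jb":87,"w":10}],"tp":8,"zlp":[[51,29,12,97,6,34,45],59,{"j":39,"mt":44,"ugv":38},{"e":97,"hlg":98}]}
After op 12 (add /rdw/2/0 51): {"rdw":[39,{"a":38,"dsx":17,"o":43,"v":50},[51,32,92]],"rxz":[[33,34,81,7,80],18,[94,42],{"d":86,"dqk":27,"jb":87,"w":10}],"tp":8,"zlp":[[51,29,12,97,6,34,45],59,{"j":39,"mt":44,"ugv":38},{"e":97,"hlg":98}]}
Size at the root: 4

Answer: 4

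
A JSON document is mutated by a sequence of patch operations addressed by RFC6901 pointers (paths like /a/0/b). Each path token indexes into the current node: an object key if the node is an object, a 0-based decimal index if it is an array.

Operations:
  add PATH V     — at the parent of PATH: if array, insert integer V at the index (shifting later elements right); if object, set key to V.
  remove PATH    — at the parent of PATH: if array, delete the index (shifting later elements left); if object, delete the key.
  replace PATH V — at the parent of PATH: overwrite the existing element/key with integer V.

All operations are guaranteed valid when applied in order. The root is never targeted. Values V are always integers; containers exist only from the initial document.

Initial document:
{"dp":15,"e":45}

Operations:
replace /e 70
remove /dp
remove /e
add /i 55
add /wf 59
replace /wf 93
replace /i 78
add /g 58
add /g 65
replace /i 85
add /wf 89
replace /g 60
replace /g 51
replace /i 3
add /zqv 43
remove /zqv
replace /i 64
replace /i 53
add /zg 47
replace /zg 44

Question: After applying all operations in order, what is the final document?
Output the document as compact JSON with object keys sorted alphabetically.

After op 1 (replace /e 70): {"dp":15,"e":70}
After op 2 (remove /dp): {"e":70}
After op 3 (remove /e): {}
After op 4 (add /i 55): {"i":55}
After op 5 (add /wf 59): {"i":55,"wf":59}
After op 6 (replace /wf 93): {"i":55,"wf":93}
After op 7 (replace /i 78): {"i":78,"wf":93}
After op 8 (add /g 58): {"g":58,"i":78,"wf":93}
After op 9 (add /g 65): {"g":65,"i":78,"wf":93}
After op 10 (replace /i 85): {"g":65,"i":85,"wf":93}
After op 11 (add /wf 89): {"g":65,"i":85,"wf":89}
After op 12 (replace /g 60): {"g":60,"i":85,"wf":89}
After op 13 (replace /g 51): {"g":51,"i":85,"wf":89}
After op 14 (replace /i 3): {"g":51,"i":3,"wf":89}
After op 15 (add /zqv 43): {"g":51,"i":3,"wf":89,"zqv":43}
After op 16 (remove /zqv): {"g":51,"i":3,"wf":89}
After op 17 (replace /i 64): {"g":51,"i":64,"wf":89}
After op 18 (replace /i 53): {"g":51,"i":53,"wf":89}
After op 19 (add /zg 47): {"g":51,"i":53,"wf":89,"zg":47}
After op 20 (replace /zg 44): {"g":51,"i":53,"wf":89,"zg":44}

Answer: {"g":51,"i":53,"wf":89,"zg":44}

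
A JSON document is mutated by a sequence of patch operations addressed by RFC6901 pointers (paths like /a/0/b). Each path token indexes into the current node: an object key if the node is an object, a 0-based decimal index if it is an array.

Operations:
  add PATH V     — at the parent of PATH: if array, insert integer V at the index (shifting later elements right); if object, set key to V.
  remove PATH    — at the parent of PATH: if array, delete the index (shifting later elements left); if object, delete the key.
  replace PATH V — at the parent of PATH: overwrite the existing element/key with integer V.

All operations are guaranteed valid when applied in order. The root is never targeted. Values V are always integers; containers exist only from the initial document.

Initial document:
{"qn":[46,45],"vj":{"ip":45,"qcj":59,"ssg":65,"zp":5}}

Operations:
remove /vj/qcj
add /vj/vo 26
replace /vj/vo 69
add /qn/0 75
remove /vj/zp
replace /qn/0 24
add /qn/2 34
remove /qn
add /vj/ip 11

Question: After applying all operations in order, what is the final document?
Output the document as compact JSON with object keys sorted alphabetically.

After op 1 (remove /vj/qcj): {"qn":[46,45],"vj":{"ip":45,"ssg":65,"zp":5}}
After op 2 (add /vj/vo 26): {"qn":[46,45],"vj":{"ip":45,"ssg":65,"vo":26,"zp":5}}
After op 3 (replace /vj/vo 69): {"qn":[46,45],"vj":{"ip":45,"ssg":65,"vo":69,"zp":5}}
After op 4 (add /qn/0 75): {"qn":[75,46,45],"vj":{"ip":45,"ssg":65,"vo":69,"zp":5}}
After op 5 (remove /vj/zp): {"qn":[75,46,45],"vj":{"ip":45,"ssg":65,"vo":69}}
After op 6 (replace /qn/0 24): {"qn":[24,46,45],"vj":{"ip":45,"ssg":65,"vo":69}}
After op 7 (add /qn/2 34): {"qn":[24,46,34,45],"vj":{"ip":45,"ssg":65,"vo":69}}
After op 8 (remove /qn): {"vj":{"ip":45,"ssg":65,"vo":69}}
After op 9 (add /vj/ip 11): {"vj":{"ip":11,"ssg":65,"vo":69}}

Answer: {"vj":{"ip":11,"ssg":65,"vo":69}}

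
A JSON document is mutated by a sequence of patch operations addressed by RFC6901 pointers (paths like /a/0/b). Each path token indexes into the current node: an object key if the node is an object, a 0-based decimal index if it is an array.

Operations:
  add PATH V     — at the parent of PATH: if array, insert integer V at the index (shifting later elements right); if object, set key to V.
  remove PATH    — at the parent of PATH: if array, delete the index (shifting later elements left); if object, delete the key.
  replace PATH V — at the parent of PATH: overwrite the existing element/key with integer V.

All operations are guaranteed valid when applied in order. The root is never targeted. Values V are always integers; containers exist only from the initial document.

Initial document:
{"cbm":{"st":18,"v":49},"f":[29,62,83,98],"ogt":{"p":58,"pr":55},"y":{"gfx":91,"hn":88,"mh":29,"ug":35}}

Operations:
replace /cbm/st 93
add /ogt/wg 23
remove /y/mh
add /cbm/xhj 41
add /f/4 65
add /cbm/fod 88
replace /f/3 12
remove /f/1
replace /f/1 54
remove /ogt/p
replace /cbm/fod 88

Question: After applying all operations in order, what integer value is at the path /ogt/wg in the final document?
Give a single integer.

Answer: 23

Derivation:
After op 1 (replace /cbm/st 93): {"cbm":{"st":93,"v":49},"f":[29,62,83,98],"ogt":{"p":58,"pr":55},"y":{"gfx":91,"hn":88,"mh":29,"ug":35}}
After op 2 (add /ogt/wg 23): {"cbm":{"st":93,"v":49},"f":[29,62,83,98],"ogt":{"p":58,"pr":55,"wg":23},"y":{"gfx":91,"hn":88,"mh":29,"ug":35}}
After op 3 (remove /y/mh): {"cbm":{"st":93,"v":49},"f":[29,62,83,98],"ogt":{"p":58,"pr":55,"wg":23},"y":{"gfx":91,"hn":88,"ug":35}}
After op 4 (add /cbm/xhj 41): {"cbm":{"st":93,"v":49,"xhj":41},"f":[29,62,83,98],"ogt":{"p":58,"pr":55,"wg":23},"y":{"gfx":91,"hn":88,"ug":35}}
After op 5 (add /f/4 65): {"cbm":{"st":93,"v":49,"xhj":41},"f":[29,62,83,98,65],"ogt":{"p":58,"pr":55,"wg":23},"y":{"gfx":91,"hn":88,"ug":35}}
After op 6 (add /cbm/fod 88): {"cbm":{"fod":88,"st":93,"v":49,"xhj":41},"f":[29,62,83,98,65],"ogt":{"p":58,"pr":55,"wg":23},"y":{"gfx":91,"hn":88,"ug":35}}
After op 7 (replace /f/3 12): {"cbm":{"fod":88,"st":93,"v":49,"xhj":41},"f":[29,62,83,12,65],"ogt":{"p":58,"pr":55,"wg":23},"y":{"gfx":91,"hn":88,"ug":35}}
After op 8 (remove /f/1): {"cbm":{"fod":88,"st":93,"v":49,"xhj":41},"f":[29,83,12,65],"ogt":{"p":58,"pr":55,"wg":23},"y":{"gfx":91,"hn":88,"ug":35}}
After op 9 (replace /f/1 54): {"cbm":{"fod":88,"st":93,"v":49,"xhj":41},"f":[29,54,12,65],"ogt":{"p":58,"pr":55,"wg":23},"y":{"gfx":91,"hn":88,"ug":35}}
After op 10 (remove /ogt/p): {"cbm":{"fod":88,"st":93,"v":49,"xhj":41},"f":[29,54,12,65],"ogt":{"pr":55,"wg":23},"y":{"gfx":91,"hn":88,"ug":35}}
After op 11 (replace /cbm/fod 88): {"cbm":{"fod":88,"st":93,"v":49,"xhj":41},"f":[29,54,12,65],"ogt":{"pr":55,"wg":23},"y":{"gfx":91,"hn":88,"ug":35}}
Value at /ogt/wg: 23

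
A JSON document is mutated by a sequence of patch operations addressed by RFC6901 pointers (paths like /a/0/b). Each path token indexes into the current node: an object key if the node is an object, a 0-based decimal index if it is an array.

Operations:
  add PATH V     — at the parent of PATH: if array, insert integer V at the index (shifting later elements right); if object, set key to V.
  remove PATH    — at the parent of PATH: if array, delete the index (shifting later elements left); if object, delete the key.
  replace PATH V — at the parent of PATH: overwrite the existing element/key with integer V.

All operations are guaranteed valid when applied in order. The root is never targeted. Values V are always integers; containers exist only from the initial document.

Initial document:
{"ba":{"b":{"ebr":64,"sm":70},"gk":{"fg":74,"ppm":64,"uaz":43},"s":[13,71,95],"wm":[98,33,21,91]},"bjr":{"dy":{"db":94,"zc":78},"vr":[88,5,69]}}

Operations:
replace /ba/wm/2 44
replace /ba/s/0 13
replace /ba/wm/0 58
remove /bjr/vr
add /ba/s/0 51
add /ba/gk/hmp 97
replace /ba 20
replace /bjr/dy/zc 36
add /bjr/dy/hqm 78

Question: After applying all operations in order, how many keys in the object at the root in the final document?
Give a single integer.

Answer: 2

Derivation:
After op 1 (replace /ba/wm/2 44): {"ba":{"b":{"ebr":64,"sm":70},"gk":{"fg":74,"ppm":64,"uaz":43},"s":[13,71,95],"wm":[98,33,44,91]},"bjr":{"dy":{"db":94,"zc":78},"vr":[88,5,69]}}
After op 2 (replace /ba/s/0 13): {"ba":{"b":{"ebr":64,"sm":70},"gk":{"fg":74,"ppm":64,"uaz":43},"s":[13,71,95],"wm":[98,33,44,91]},"bjr":{"dy":{"db":94,"zc":78},"vr":[88,5,69]}}
After op 3 (replace /ba/wm/0 58): {"ba":{"b":{"ebr":64,"sm":70},"gk":{"fg":74,"ppm":64,"uaz":43},"s":[13,71,95],"wm":[58,33,44,91]},"bjr":{"dy":{"db":94,"zc":78},"vr":[88,5,69]}}
After op 4 (remove /bjr/vr): {"ba":{"b":{"ebr":64,"sm":70},"gk":{"fg":74,"ppm":64,"uaz":43},"s":[13,71,95],"wm":[58,33,44,91]},"bjr":{"dy":{"db":94,"zc":78}}}
After op 5 (add /ba/s/0 51): {"ba":{"b":{"ebr":64,"sm":70},"gk":{"fg":74,"ppm":64,"uaz":43},"s":[51,13,71,95],"wm":[58,33,44,91]},"bjr":{"dy":{"db":94,"zc":78}}}
After op 6 (add /ba/gk/hmp 97): {"ba":{"b":{"ebr":64,"sm":70},"gk":{"fg":74,"hmp":97,"ppm":64,"uaz":43},"s":[51,13,71,95],"wm":[58,33,44,91]},"bjr":{"dy":{"db":94,"zc":78}}}
After op 7 (replace /ba 20): {"ba":20,"bjr":{"dy":{"db":94,"zc":78}}}
After op 8 (replace /bjr/dy/zc 36): {"ba":20,"bjr":{"dy":{"db":94,"zc":36}}}
After op 9 (add /bjr/dy/hqm 78): {"ba":20,"bjr":{"dy":{"db":94,"hqm":78,"zc":36}}}
Size at the root: 2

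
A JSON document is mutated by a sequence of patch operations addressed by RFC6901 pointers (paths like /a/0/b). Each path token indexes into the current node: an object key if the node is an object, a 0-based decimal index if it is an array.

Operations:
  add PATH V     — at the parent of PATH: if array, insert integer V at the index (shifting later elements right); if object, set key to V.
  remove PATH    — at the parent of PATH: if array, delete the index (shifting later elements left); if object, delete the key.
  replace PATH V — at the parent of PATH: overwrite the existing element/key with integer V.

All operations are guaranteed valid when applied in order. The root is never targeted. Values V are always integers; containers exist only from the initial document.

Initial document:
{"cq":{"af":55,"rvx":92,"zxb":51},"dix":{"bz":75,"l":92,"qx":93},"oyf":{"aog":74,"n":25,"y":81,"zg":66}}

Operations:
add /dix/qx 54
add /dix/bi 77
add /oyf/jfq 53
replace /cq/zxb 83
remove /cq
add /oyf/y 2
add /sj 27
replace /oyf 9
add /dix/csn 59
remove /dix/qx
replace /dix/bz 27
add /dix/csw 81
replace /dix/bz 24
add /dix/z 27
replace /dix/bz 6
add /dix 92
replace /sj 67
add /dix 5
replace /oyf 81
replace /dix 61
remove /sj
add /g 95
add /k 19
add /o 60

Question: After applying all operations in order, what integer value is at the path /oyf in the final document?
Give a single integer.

Answer: 81

Derivation:
After op 1 (add /dix/qx 54): {"cq":{"af":55,"rvx":92,"zxb":51},"dix":{"bz":75,"l":92,"qx":54},"oyf":{"aog":74,"n":25,"y":81,"zg":66}}
After op 2 (add /dix/bi 77): {"cq":{"af":55,"rvx":92,"zxb":51},"dix":{"bi":77,"bz":75,"l":92,"qx":54},"oyf":{"aog":74,"n":25,"y":81,"zg":66}}
After op 3 (add /oyf/jfq 53): {"cq":{"af":55,"rvx":92,"zxb":51},"dix":{"bi":77,"bz":75,"l":92,"qx":54},"oyf":{"aog":74,"jfq":53,"n":25,"y":81,"zg":66}}
After op 4 (replace /cq/zxb 83): {"cq":{"af":55,"rvx":92,"zxb":83},"dix":{"bi":77,"bz":75,"l":92,"qx":54},"oyf":{"aog":74,"jfq":53,"n":25,"y":81,"zg":66}}
After op 5 (remove /cq): {"dix":{"bi":77,"bz":75,"l":92,"qx":54},"oyf":{"aog":74,"jfq":53,"n":25,"y":81,"zg":66}}
After op 6 (add /oyf/y 2): {"dix":{"bi":77,"bz":75,"l":92,"qx":54},"oyf":{"aog":74,"jfq":53,"n":25,"y":2,"zg":66}}
After op 7 (add /sj 27): {"dix":{"bi":77,"bz":75,"l":92,"qx":54},"oyf":{"aog":74,"jfq":53,"n":25,"y":2,"zg":66},"sj":27}
After op 8 (replace /oyf 9): {"dix":{"bi":77,"bz":75,"l":92,"qx":54},"oyf":9,"sj":27}
After op 9 (add /dix/csn 59): {"dix":{"bi":77,"bz":75,"csn":59,"l":92,"qx":54},"oyf":9,"sj":27}
After op 10 (remove /dix/qx): {"dix":{"bi":77,"bz":75,"csn":59,"l":92},"oyf":9,"sj":27}
After op 11 (replace /dix/bz 27): {"dix":{"bi":77,"bz":27,"csn":59,"l":92},"oyf":9,"sj":27}
After op 12 (add /dix/csw 81): {"dix":{"bi":77,"bz":27,"csn":59,"csw":81,"l":92},"oyf":9,"sj":27}
After op 13 (replace /dix/bz 24): {"dix":{"bi":77,"bz":24,"csn":59,"csw":81,"l":92},"oyf":9,"sj":27}
After op 14 (add /dix/z 27): {"dix":{"bi":77,"bz":24,"csn":59,"csw":81,"l":92,"z":27},"oyf":9,"sj":27}
After op 15 (replace /dix/bz 6): {"dix":{"bi":77,"bz":6,"csn":59,"csw":81,"l":92,"z":27},"oyf":9,"sj":27}
After op 16 (add /dix 92): {"dix":92,"oyf":9,"sj":27}
After op 17 (replace /sj 67): {"dix":92,"oyf":9,"sj":67}
After op 18 (add /dix 5): {"dix":5,"oyf":9,"sj":67}
After op 19 (replace /oyf 81): {"dix":5,"oyf":81,"sj":67}
After op 20 (replace /dix 61): {"dix":61,"oyf":81,"sj":67}
After op 21 (remove /sj): {"dix":61,"oyf":81}
After op 22 (add /g 95): {"dix":61,"g":95,"oyf":81}
After op 23 (add /k 19): {"dix":61,"g":95,"k":19,"oyf":81}
After op 24 (add /o 60): {"dix":61,"g":95,"k":19,"o":60,"oyf":81}
Value at /oyf: 81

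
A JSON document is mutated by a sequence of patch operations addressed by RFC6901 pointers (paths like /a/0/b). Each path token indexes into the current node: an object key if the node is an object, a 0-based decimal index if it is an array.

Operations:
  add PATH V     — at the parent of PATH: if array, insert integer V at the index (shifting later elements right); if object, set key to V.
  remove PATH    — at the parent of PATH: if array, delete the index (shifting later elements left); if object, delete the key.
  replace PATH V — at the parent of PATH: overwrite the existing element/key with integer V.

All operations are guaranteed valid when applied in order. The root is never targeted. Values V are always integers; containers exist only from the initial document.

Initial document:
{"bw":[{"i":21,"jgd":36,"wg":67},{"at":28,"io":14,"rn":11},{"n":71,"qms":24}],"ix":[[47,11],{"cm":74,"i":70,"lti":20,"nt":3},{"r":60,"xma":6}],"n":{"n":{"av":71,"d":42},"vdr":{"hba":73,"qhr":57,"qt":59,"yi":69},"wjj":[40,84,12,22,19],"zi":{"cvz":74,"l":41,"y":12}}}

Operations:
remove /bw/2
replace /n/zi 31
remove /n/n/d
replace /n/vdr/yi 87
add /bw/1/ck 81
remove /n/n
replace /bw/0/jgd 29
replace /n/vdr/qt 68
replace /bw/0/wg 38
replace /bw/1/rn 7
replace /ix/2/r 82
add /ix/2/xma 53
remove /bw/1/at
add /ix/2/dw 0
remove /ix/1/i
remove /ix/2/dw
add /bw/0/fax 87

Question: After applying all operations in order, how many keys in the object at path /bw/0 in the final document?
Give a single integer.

Answer: 4

Derivation:
After op 1 (remove /bw/2): {"bw":[{"i":21,"jgd":36,"wg":67},{"at":28,"io":14,"rn":11}],"ix":[[47,11],{"cm":74,"i":70,"lti":20,"nt":3},{"r":60,"xma":6}],"n":{"n":{"av":71,"d":42},"vdr":{"hba":73,"qhr":57,"qt":59,"yi":69},"wjj":[40,84,12,22,19],"zi":{"cvz":74,"l":41,"y":12}}}
After op 2 (replace /n/zi 31): {"bw":[{"i":21,"jgd":36,"wg":67},{"at":28,"io":14,"rn":11}],"ix":[[47,11],{"cm":74,"i":70,"lti":20,"nt":3},{"r":60,"xma":6}],"n":{"n":{"av":71,"d":42},"vdr":{"hba":73,"qhr":57,"qt":59,"yi":69},"wjj":[40,84,12,22,19],"zi":31}}
After op 3 (remove /n/n/d): {"bw":[{"i":21,"jgd":36,"wg":67},{"at":28,"io":14,"rn":11}],"ix":[[47,11],{"cm":74,"i":70,"lti":20,"nt":3},{"r":60,"xma":6}],"n":{"n":{"av":71},"vdr":{"hba":73,"qhr":57,"qt":59,"yi":69},"wjj":[40,84,12,22,19],"zi":31}}
After op 4 (replace /n/vdr/yi 87): {"bw":[{"i":21,"jgd":36,"wg":67},{"at":28,"io":14,"rn":11}],"ix":[[47,11],{"cm":74,"i":70,"lti":20,"nt":3},{"r":60,"xma":6}],"n":{"n":{"av":71},"vdr":{"hba":73,"qhr":57,"qt":59,"yi":87},"wjj":[40,84,12,22,19],"zi":31}}
After op 5 (add /bw/1/ck 81): {"bw":[{"i":21,"jgd":36,"wg":67},{"at":28,"ck":81,"io":14,"rn":11}],"ix":[[47,11],{"cm":74,"i":70,"lti":20,"nt":3},{"r":60,"xma":6}],"n":{"n":{"av":71},"vdr":{"hba":73,"qhr":57,"qt":59,"yi":87},"wjj":[40,84,12,22,19],"zi":31}}
After op 6 (remove /n/n): {"bw":[{"i":21,"jgd":36,"wg":67},{"at":28,"ck":81,"io":14,"rn":11}],"ix":[[47,11],{"cm":74,"i":70,"lti":20,"nt":3},{"r":60,"xma":6}],"n":{"vdr":{"hba":73,"qhr":57,"qt":59,"yi":87},"wjj":[40,84,12,22,19],"zi":31}}
After op 7 (replace /bw/0/jgd 29): {"bw":[{"i":21,"jgd":29,"wg":67},{"at":28,"ck":81,"io":14,"rn":11}],"ix":[[47,11],{"cm":74,"i":70,"lti":20,"nt":3},{"r":60,"xma":6}],"n":{"vdr":{"hba":73,"qhr":57,"qt":59,"yi":87},"wjj":[40,84,12,22,19],"zi":31}}
After op 8 (replace /n/vdr/qt 68): {"bw":[{"i":21,"jgd":29,"wg":67},{"at":28,"ck":81,"io":14,"rn":11}],"ix":[[47,11],{"cm":74,"i":70,"lti":20,"nt":3},{"r":60,"xma":6}],"n":{"vdr":{"hba":73,"qhr":57,"qt":68,"yi":87},"wjj":[40,84,12,22,19],"zi":31}}
After op 9 (replace /bw/0/wg 38): {"bw":[{"i":21,"jgd":29,"wg":38},{"at":28,"ck":81,"io":14,"rn":11}],"ix":[[47,11],{"cm":74,"i":70,"lti":20,"nt":3},{"r":60,"xma":6}],"n":{"vdr":{"hba":73,"qhr":57,"qt":68,"yi":87},"wjj":[40,84,12,22,19],"zi":31}}
After op 10 (replace /bw/1/rn 7): {"bw":[{"i":21,"jgd":29,"wg":38},{"at":28,"ck":81,"io":14,"rn":7}],"ix":[[47,11],{"cm":74,"i":70,"lti":20,"nt":3},{"r":60,"xma":6}],"n":{"vdr":{"hba":73,"qhr":57,"qt":68,"yi":87},"wjj":[40,84,12,22,19],"zi":31}}
After op 11 (replace /ix/2/r 82): {"bw":[{"i":21,"jgd":29,"wg":38},{"at":28,"ck":81,"io":14,"rn":7}],"ix":[[47,11],{"cm":74,"i":70,"lti":20,"nt":3},{"r":82,"xma":6}],"n":{"vdr":{"hba":73,"qhr":57,"qt":68,"yi":87},"wjj":[40,84,12,22,19],"zi":31}}
After op 12 (add /ix/2/xma 53): {"bw":[{"i":21,"jgd":29,"wg":38},{"at":28,"ck":81,"io":14,"rn":7}],"ix":[[47,11],{"cm":74,"i":70,"lti":20,"nt":3},{"r":82,"xma":53}],"n":{"vdr":{"hba":73,"qhr":57,"qt":68,"yi":87},"wjj":[40,84,12,22,19],"zi":31}}
After op 13 (remove /bw/1/at): {"bw":[{"i":21,"jgd":29,"wg":38},{"ck":81,"io":14,"rn":7}],"ix":[[47,11],{"cm":74,"i":70,"lti":20,"nt":3},{"r":82,"xma":53}],"n":{"vdr":{"hba":73,"qhr":57,"qt":68,"yi":87},"wjj":[40,84,12,22,19],"zi":31}}
After op 14 (add /ix/2/dw 0): {"bw":[{"i":21,"jgd":29,"wg":38},{"ck":81,"io":14,"rn":7}],"ix":[[47,11],{"cm":74,"i":70,"lti":20,"nt":3},{"dw":0,"r":82,"xma":53}],"n":{"vdr":{"hba":73,"qhr":57,"qt":68,"yi":87},"wjj":[40,84,12,22,19],"zi":31}}
After op 15 (remove /ix/1/i): {"bw":[{"i":21,"jgd":29,"wg":38},{"ck":81,"io":14,"rn":7}],"ix":[[47,11],{"cm":74,"lti":20,"nt":3},{"dw":0,"r":82,"xma":53}],"n":{"vdr":{"hba":73,"qhr":57,"qt":68,"yi":87},"wjj":[40,84,12,22,19],"zi":31}}
After op 16 (remove /ix/2/dw): {"bw":[{"i":21,"jgd":29,"wg":38},{"ck":81,"io":14,"rn":7}],"ix":[[47,11],{"cm":74,"lti":20,"nt":3},{"r":82,"xma":53}],"n":{"vdr":{"hba":73,"qhr":57,"qt":68,"yi":87},"wjj":[40,84,12,22,19],"zi":31}}
After op 17 (add /bw/0/fax 87): {"bw":[{"fax":87,"i":21,"jgd":29,"wg":38},{"ck":81,"io":14,"rn":7}],"ix":[[47,11],{"cm":74,"lti":20,"nt":3},{"r":82,"xma":53}],"n":{"vdr":{"hba":73,"qhr":57,"qt":68,"yi":87},"wjj":[40,84,12,22,19],"zi":31}}
Size at path /bw/0: 4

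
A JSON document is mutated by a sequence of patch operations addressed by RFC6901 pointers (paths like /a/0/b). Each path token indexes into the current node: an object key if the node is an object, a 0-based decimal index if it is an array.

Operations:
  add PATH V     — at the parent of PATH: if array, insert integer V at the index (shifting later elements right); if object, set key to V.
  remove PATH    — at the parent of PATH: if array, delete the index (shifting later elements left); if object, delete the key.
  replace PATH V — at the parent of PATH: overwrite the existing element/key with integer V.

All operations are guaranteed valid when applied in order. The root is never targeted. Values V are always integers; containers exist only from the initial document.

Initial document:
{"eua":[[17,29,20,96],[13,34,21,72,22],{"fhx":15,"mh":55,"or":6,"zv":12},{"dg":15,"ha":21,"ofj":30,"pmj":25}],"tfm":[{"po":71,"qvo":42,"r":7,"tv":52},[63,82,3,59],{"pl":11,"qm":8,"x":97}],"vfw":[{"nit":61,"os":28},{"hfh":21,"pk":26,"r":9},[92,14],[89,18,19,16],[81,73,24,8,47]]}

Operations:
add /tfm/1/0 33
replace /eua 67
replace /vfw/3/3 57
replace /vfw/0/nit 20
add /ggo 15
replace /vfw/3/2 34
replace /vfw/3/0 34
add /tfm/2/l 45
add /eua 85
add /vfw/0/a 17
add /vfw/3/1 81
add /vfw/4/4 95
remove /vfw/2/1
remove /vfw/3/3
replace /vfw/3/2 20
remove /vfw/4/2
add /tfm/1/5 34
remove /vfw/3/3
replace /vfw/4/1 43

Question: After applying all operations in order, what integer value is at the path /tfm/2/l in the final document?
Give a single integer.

After op 1 (add /tfm/1/0 33): {"eua":[[17,29,20,96],[13,34,21,72,22],{"fhx":15,"mh":55,"or":6,"zv":12},{"dg":15,"ha":21,"ofj":30,"pmj":25}],"tfm":[{"po":71,"qvo":42,"r":7,"tv":52},[33,63,82,3,59],{"pl":11,"qm":8,"x":97}],"vfw":[{"nit":61,"os":28},{"hfh":21,"pk":26,"r":9},[92,14],[89,18,19,16],[81,73,24,8,47]]}
After op 2 (replace /eua 67): {"eua":67,"tfm":[{"po":71,"qvo":42,"r":7,"tv":52},[33,63,82,3,59],{"pl":11,"qm":8,"x":97}],"vfw":[{"nit":61,"os":28},{"hfh":21,"pk":26,"r":9},[92,14],[89,18,19,16],[81,73,24,8,47]]}
After op 3 (replace /vfw/3/3 57): {"eua":67,"tfm":[{"po":71,"qvo":42,"r":7,"tv":52},[33,63,82,3,59],{"pl":11,"qm":8,"x":97}],"vfw":[{"nit":61,"os":28},{"hfh":21,"pk":26,"r":9},[92,14],[89,18,19,57],[81,73,24,8,47]]}
After op 4 (replace /vfw/0/nit 20): {"eua":67,"tfm":[{"po":71,"qvo":42,"r":7,"tv":52},[33,63,82,3,59],{"pl":11,"qm":8,"x":97}],"vfw":[{"nit":20,"os":28},{"hfh":21,"pk":26,"r":9},[92,14],[89,18,19,57],[81,73,24,8,47]]}
After op 5 (add /ggo 15): {"eua":67,"ggo":15,"tfm":[{"po":71,"qvo":42,"r":7,"tv":52},[33,63,82,3,59],{"pl":11,"qm":8,"x":97}],"vfw":[{"nit":20,"os":28},{"hfh":21,"pk":26,"r":9},[92,14],[89,18,19,57],[81,73,24,8,47]]}
After op 6 (replace /vfw/3/2 34): {"eua":67,"ggo":15,"tfm":[{"po":71,"qvo":42,"r":7,"tv":52},[33,63,82,3,59],{"pl":11,"qm":8,"x":97}],"vfw":[{"nit":20,"os":28},{"hfh":21,"pk":26,"r":9},[92,14],[89,18,34,57],[81,73,24,8,47]]}
After op 7 (replace /vfw/3/0 34): {"eua":67,"ggo":15,"tfm":[{"po":71,"qvo":42,"r":7,"tv":52},[33,63,82,3,59],{"pl":11,"qm":8,"x":97}],"vfw":[{"nit":20,"os":28},{"hfh":21,"pk":26,"r":9},[92,14],[34,18,34,57],[81,73,24,8,47]]}
After op 8 (add /tfm/2/l 45): {"eua":67,"ggo":15,"tfm":[{"po":71,"qvo":42,"r":7,"tv":52},[33,63,82,3,59],{"l":45,"pl":11,"qm":8,"x":97}],"vfw":[{"nit":20,"os":28},{"hfh":21,"pk":26,"r":9},[92,14],[34,18,34,57],[81,73,24,8,47]]}
After op 9 (add /eua 85): {"eua":85,"ggo":15,"tfm":[{"po":71,"qvo":42,"r":7,"tv":52},[33,63,82,3,59],{"l":45,"pl":11,"qm":8,"x":97}],"vfw":[{"nit":20,"os":28},{"hfh":21,"pk":26,"r":9},[92,14],[34,18,34,57],[81,73,24,8,47]]}
After op 10 (add /vfw/0/a 17): {"eua":85,"ggo":15,"tfm":[{"po":71,"qvo":42,"r":7,"tv":52},[33,63,82,3,59],{"l":45,"pl":11,"qm":8,"x":97}],"vfw":[{"a":17,"nit":20,"os":28},{"hfh":21,"pk":26,"r":9},[92,14],[34,18,34,57],[81,73,24,8,47]]}
After op 11 (add /vfw/3/1 81): {"eua":85,"ggo":15,"tfm":[{"po":71,"qvo":42,"r":7,"tv":52},[33,63,82,3,59],{"l":45,"pl":11,"qm":8,"x":97}],"vfw":[{"a":17,"nit":20,"os":28},{"hfh":21,"pk":26,"r":9},[92,14],[34,81,18,34,57],[81,73,24,8,47]]}
After op 12 (add /vfw/4/4 95): {"eua":85,"ggo":15,"tfm":[{"po":71,"qvo":42,"r":7,"tv":52},[33,63,82,3,59],{"l":45,"pl":11,"qm":8,"x":97}],"vfw":[{"a":17,"nit":20,"os":28},{"hfh":21,"pk":26,"r":9},[92,14],[34,81,18,34,57],[81,73,24,8,95,47]]}
After op 13 (remove /vfw/2/1): {"eua":85,"ggo":15,"tfm":[{"po":71,"qvo":42,"r":7,"tv":52},[33,63,82,3,59],{"l":45,"pl":11,"qm":8,"x":97}],"vfw":[{"a":17,"nit":20,"os":28},{"hfh":21,"pk":26,"r":9},[92],[34,81,18,34,57],[81,73,24,8,95,47]]}
After op 14 (remove /vfw/3/3): {"eua":85,"ggo":15,"tfm":[{"po":71,"qvo":42,"r":7,"tv":52},[33,63,82,3,59],{"l":45,"pl":11,"qm":8,"x":97}],"vfw":[{"a":17,"nit":20,"os":28},{"hfh":21,"pk":26,"r":9},[92],[34,81,18,57],[81,73,24,8,95,47]]}
After op 15 (replace /vfw/3/2 20): {"eua":85,"ggo":15,"tfm":[{"po":71,"qvo":42,"r":7,"tv":52},[33,63,82,3,59],{"l":45,"pl":11,"qm":8,"x":97}],"vfw":[{"a":17,"nit":20,"os":28},{"hfh":21,"pk":26,"r":9},[92],[34,81,20,57],[81,73,24,8,95,47]]}
After op 16 (remove /vfw/4/2): {"eua":85,"ggo":15,"tfm":[{"po":71,"qvo":42,"r":7,"tv":52},[33,63,82,3,59],{"l":45,"pl":11,"qm":8,"x":97}],"vfw":[{"a":17,"nit":20,"os":28},{"hfh":21,"pk":26,"r":9},[92],[34,81,20,57],[81,73,8,95,47]]}
After op 17 (add /tfm/1/5 34): {"eua":85,"ggo":15,"tfm":[{"po":71,"qvo":42,"r":7,"tv":52},[33,63,82,3,59,34],{"l":45,"pl":11,"qm":8,"x":97}],"vfw":[{"a":17,"nit":20,"os":28},{"hfh":21,"pk":26,"r":9},[92],[34,81,20,57],[81,73,8,95,47]]}
After op 18 (remove /vfw/3/3): {"eua":85,"ggo":15,"tfm":[{"po":71,"qvo":42,"r":7,"tv":52},[33,63,82,3,59,34],{"l":45,"pl":11,"qm":8,"x":97}],"vfw":[{"a":17,"nit":20,"os":28},{"hfh":21,"pk":26,"r":9},[92],[34,81,20],[81,73,8,95,47]]}
After op 19 (replace /vfw/4/1 43): {"eua":85,"ggo":15,"tfm":[{"po":71,"qvo":42,"r":7,"tv":52},[33,63,82,3,59,34],{"l":45,"pl":11,"qm":8,"x":97}],"vfw":[{"a":17,"nit":20,"os":28},{"hfh":21,"pk":26,"r":9},[92],[34,81,20],[81,43,8,95,47]]}
Value at /tfm/2/l: 45

Answer: 45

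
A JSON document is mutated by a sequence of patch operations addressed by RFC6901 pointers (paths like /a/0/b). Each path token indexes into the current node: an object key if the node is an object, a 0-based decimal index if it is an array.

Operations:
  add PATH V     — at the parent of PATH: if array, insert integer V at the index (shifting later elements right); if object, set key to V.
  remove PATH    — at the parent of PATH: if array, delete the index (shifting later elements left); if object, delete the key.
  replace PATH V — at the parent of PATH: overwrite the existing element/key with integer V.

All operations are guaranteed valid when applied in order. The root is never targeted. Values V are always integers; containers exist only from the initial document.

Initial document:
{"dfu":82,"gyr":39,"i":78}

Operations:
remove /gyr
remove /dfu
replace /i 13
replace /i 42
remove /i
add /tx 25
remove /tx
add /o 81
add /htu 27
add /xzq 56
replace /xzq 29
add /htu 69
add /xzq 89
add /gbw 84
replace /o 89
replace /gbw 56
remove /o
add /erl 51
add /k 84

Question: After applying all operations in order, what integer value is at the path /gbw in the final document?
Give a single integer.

Answer: 56

Derivation:
After op 1 (remove /gyr): {"dfu":82,"i":78}
After op 2 (remove /dfu): {"i":78}
After op 3 (replace /i 13): {"i":13}
After op 4 (replace /i 42): {"i":42}
After op 5 (remove /i): {}
After op 6 (add /tx 25): {"tx":25}
After op 7 (remove /tx): {}
After op 8 (add /o 81): {"o":81}
After op 9 (add /htu 27): {"htu":27,"o":81}
After op 10 (add /xzq 56): {"htu":27,"o":81,"xzq":56}
After op 11 (replace /xzq 29): {"htu":27,"o":81,"xzq":29}
After op 12 (add /htu 69): {"htu":69,"o":81,"xzq":29}
After op 13 (add /xzq 89): {"htu":69,"o":81,"xzq":89}
After op 14 (add /gbw 84): {"gbw":84,"htu":69,"o":81,"xzq":89}
After op 15 (replace /o 89): {"gbw":84,"htu":69,"o":89,"xzq":89}
After op 16 (replace /gbw 56): {"gbw":56,"htu":69,"o":89,"xzq":89}
After op 17 (remove /o): {"gbw":56,"htu":69,"xzq":89}
After op 18 (add /erl 51): {"erl":51,"gbw":56,"htu":69,"xzq":89}
After op 19 (add /k 84): {"erl":51,"gbw":56,"htu":69,"k":84,"xzq":89}
Value at /gbw: 56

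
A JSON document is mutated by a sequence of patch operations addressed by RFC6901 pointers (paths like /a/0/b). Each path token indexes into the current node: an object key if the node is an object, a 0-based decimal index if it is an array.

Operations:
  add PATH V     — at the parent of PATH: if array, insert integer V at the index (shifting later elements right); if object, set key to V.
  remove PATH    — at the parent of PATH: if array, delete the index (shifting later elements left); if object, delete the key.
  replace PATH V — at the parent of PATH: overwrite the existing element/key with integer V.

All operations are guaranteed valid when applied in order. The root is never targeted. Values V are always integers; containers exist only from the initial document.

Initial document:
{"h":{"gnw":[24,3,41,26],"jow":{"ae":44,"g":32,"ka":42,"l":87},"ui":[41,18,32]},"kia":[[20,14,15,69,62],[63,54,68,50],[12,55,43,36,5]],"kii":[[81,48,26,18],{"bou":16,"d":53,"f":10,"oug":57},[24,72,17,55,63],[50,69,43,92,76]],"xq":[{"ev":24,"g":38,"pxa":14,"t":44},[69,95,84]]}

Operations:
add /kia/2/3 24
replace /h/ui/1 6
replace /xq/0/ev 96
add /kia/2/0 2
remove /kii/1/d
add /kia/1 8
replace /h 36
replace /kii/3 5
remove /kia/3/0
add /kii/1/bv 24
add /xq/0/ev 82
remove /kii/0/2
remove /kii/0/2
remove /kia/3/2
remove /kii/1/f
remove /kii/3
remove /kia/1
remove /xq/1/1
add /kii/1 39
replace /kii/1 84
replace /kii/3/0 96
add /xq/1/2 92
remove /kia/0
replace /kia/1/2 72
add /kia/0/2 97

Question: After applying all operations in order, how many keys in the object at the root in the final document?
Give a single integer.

After op 1 (add /kia/2/3 24): {"h":{"gnw":[24,3,41,26],"jow":{"ae":44,"g":32,"ka":42,"l":87},"ui":[41,18,32]},"kia":[[20,14,15,69,62],[63,54,68,50],[12,55,43,24,36,5]],"kii":[[81,48,26,18],{"bou":16,"d":53,"f":10,"oug":57},[24,72,17,55,63],[50,69,43,92,76]],"xq":[{"ev":24,"g":38,"pxa":14,"t":44},[69,95,84]]}
After op 2 (replace /h/ui/1 6): {"h":{"gnw":[24,3,41,26],"jow":{"ae":44,"g":32,"ka":42,"l":87},"ui":[41,6,32]},"kia":[[20,14,15,69,62],[63,54,68,50],[12,55,43,24,36,5]],"kii":[[81,48,26,18],{"bou":16,"d":53,"f":10,"oug":57},[24,72,17,55,63],[50,69,43,92,76]],"xq":[{"ev":24,"g":38,"pxa":14,"t":44},[69,95,84]]}
After op 3 (replace /xq/0/ev 96): {"h":{"gnw":[24,3,41,26],"jow":{"ae":44,"g":32,"ka":42,"l":87},"ui":[41,6,32]},"kia":[[20,14,15,69,62],[63,54,68,50],[12,55,43,24,36,5]],"kii":[[81,48,26,18],{"bou":16,"d":53,"f":10,"oug":57},[24,72,17,55,63],[50,69,43,92,76]],"xq":[{"ev":96,"g":38,"pxa":14,"t":44},[69,95,84]]}
After op 4 (add /kia/2/0 2): {"h":{"gnw":[24,3,41,26],"jow":{"ae":44,"g":32,"ka":42,"l":87},"ui":[41,6,32]},"kia":[[20,14,15,69,62],[63,54,68,50],[2,12,55,43,24,36,5]],"kii":[[81,48,26,18],{"bou":16,"d":53,"f":10,"oug":57},[24,72,17,55,63],[50,69,43,92,76]],"xq":[{"ev":96,"g":38,"pxa":14,"t":44},[69,95,84]]}
After op 5 (remove /kii/1/d): {"h":{"gnw":[24,3,41,26],"jow":{"ae":44,"g":32,"ka":42,"l":87},"ui":[41,6,32]},"kia":[[20,14,15,69,62],[63,54,68,50],[2,12,55,43,24,36,5]],"kii":[[81,48,26,18],{"bou":16,"f":10,"oug":57},[24,72,17,55,63],[50,69,43,92,76]],"xq":[{"ev":96,"g":38,"pxa":14,"t":44},[69,95,84]]}
After op 6 (add /kia/1 8): {"h":{"gnw":[24,3,41,26],"jow":{"ae":44,"g":32,"ka":42,"l":87},"ui":[41,6,32]},"kia":[[20,14,15,69,62],8,[63,54,68,50],[2,12,55,43,24,36,5]],"kii":[[81,48,26,18],{"bou":16,"f":10,"oug":57},[24,72,17,55,63],[50,69,43,92,76]],"xq":[{"ev":96,"g":38,"pxa":14,"t":44},[69,95,84]]}
After op 7 (replace /h 36): {"h":36,"kia":[[20,14,15,69,62],8,[63,54,68,50],[2,12,55,43,24,36,5]],"kii":[[81,48,26,18],{"bou":16,"f":10,"oug":57},[24,72,17,55,63],[50,69,43,92,76]],"xq":[{"ev":96,"g":38,"pxa":14,"t":44},[69,95,84]]}
After op 8 (replace /kii/3 5): {"h":36,"kia":[[20,14,15,69,62],8,[63,54,68,50],[2,12,55,43,24,36,5]],"kii":[[81,48,26,18],{"bou":16,"f":10,"oug":57},[24,72,17,55,63],5],"xq":[{"ev":96,"g":38,"pxa":14,"t":44},[69,95,84]]}
After op 9 (remove /kia/3/0): {"h":36,"kia":[[20,14,15,69,62],8,[63,54,68,50],[12,55,43,24,36,5]],"kii":[[81,48,26,18],{"bou":16,"f":10,"oug":57},[24,72,17,55,63],5],"xq":[{"ev":96,"g":38,"pxa":14,"t":44},[69,95,84]]}
After op 10 (add /kii/1/bv 24): {"h":36,"kia":[[20,14,15,69,62],8,[63,54,68,50],[12,55,43,24,36,5]],"kii":[[81,48,26,18],{"bou":16,"bv":24,"f":10,"oug":57},[24,72,17,55,63],5],"xq":[{"ev":96,"g":38,"pxa":14,"t":44},[69,95,84]]}
After op 11 (add /xq/0/ev 82): {"h":36,"kia":[[20,14,15,69,62],8,[63,54,68,50],[12,55,43,24,36,5]],"kii":[[81,48,26,18],{"bou":16,"bv":24,"f":10,"oug":57},[24,72,17,55,63],5],"xq":[{"ev":82,"g":38,"pxa":14,"t":44},[69,95,84]]}
After op 12 (remove /kii/0/2): {"h":36,"kia":[[20,14,15,69,62],8,[63,54,68,50],[12,55,43,24,36,5]],"kii":[[81,48,18],{"bou":16,"bv":24,"f":10,"oug":57},[24,72,17,55,63],5],"xq":[{"ev":82,"g":38,"pxa":14,"t":44},[69,95,84]]}
After op 13 (remove /kii/0/2): {"h":36,"kia":[[20,14,15,69,62],8,[63,54,68,50],[12,55,43,24,36,5]],"kii":[[81,48],{"bou":16,"bv":24,"f":10,"oug":57},[24,72,17,55,63],5],"xq":[{"ev":82,"g":38,"pxa":14,"t":44},[69,95,84]]}
After op 14 (remove /kia/3/2): {"h":36,"kia":[[20,14,15,69,62],8,[63,54,68,50],[12,55,24,36,5]],"kii":[[81,48],{"bou":16,"bv":24,"f":10,"oug":57},[24,72,17,55,63],5],"xq":[{"ev":82,"g":38,"pxa":14,"t":44},[69,95,84]]}
After op 15 (remove /kii/1/f): {"h":36,"kia":[[20,14,15,69,62],8,[63,54,68,50],[12,55,24,36,5]],"kii":[[81,48],{"bou":16,"bv":24,"oug":57},[24,72,17,55,63],5],"xq":[{"ev":82,"g":38,"pxa":14,"t":44},[69,95,84]]}
After op 16 (remove /kii/3): {"h":36,"kia":[[20,14,15,69,62],8,[63,54,68,50],[12,55,24,36,5]],"kii":[[81,48],{"bou":16,"bv":24,"oug":57},[24,72,17,55,63]],"xq":[{"ev":82,"g":38,"pxa":14,"t":44},[69,95,84]]}
After op 17 (remove /kia/1): {"h":36,"kia":[[20,14,15,69,62],[63,54,68,50],[12,55,24,36,5]],"kii":[[81,48],{"bou":16,"bv":24,"oug":57},[24,72,17,55,63]],"xq":[{"ev":82,"g":38,"pxa":14,"t":44},[69,95,84]]}
After op 18 (remove /xq/1/1): {"h":36,"kia":[[20,14,15,69,62],[63,54,68,50],[12,55,24,36,5]],"kii":[[81,48],{"bou":16,"bv":24,"oug":57},[24,72,17,55,63]],"xq":[{"ev":82,"g":38,"pxa":14,"t":44},[69,84]]}
After op 19 (add /kii/1 39): {"h":36,"kia":[[20,14,15,69,62],[63,54,68,50],[12,55,24,36,5]],"kii":[[81,48],39,{"bou":16,"bv":24,"oug":57},[24,72,17,55,63]],"xq":[{"ev":82,"g":38,"pxa":14,"t":44},[69,84]]}
After op 20 (replace /kii/1 84): {"h":36,"kia":[[20,14,15,69,62],[63,54,68,50],[12,55,24,36,5]],"kii":[[81,48],84,{"bou":16,"bv":24,"oug":57},[24,72,17,55,63]],"xq":[{"ev":82,"g":38,"pxa":14,"t":44},[69,84]]}
After op 21 (replace /kii/3/0 96): {"h":36,"kia":[[20,14,15,69,62],[63,54,68,50],[12,55,24,36,5]],"kii":[[81,48],84,{"bou":16,"bv":24,"oug":57},[96,72,17,55,63]],"xq":[{"ev":82,"g":38,"pxa":14,"t":44},[69,84]]}
After op 22 (add /xq/1/2 92): {"h":36,"kia":[[20,14,15,69,62],[63,54,68,50],[12,55,24,36,5]],"kii":[[81,48],84,{"bou":16,"bv":24,"oug":57},[96,72,17,55,63]],"xq":[{"ev":82,"g":38,"pxa":14,"t":44},[69,84,92]]}
After op 23 (remove /kia/0): {"h":36,"kia":[[63,54,68,50],[12,55,24,36,5]],"kii":[[81,48],84,{"bou":16,"bv":24,"oug":57},[96,72,17,55,63]],"xq":[{"ev":82,"g":38,"pxa":14,"t":44},[69,84,92]]}
After op 24 (replace /kia/1/2 72): {"h":36,"kia":[[63,54,68,50],[12,55,72,36,5]],"kii":[[81,48],84,{"bou":16,"bv":24,"oug":57},[96,72,17,55,63]],"xq":[{"ev":82,"g":38,"pxa":14,"t":44},[69,84,92]]}
After op 25 (add /kia/0/2 97): {"h":36,"kia":[[63,54,97,68,50],[12,55,72,36,5]],"kii":[[81,48],84,{"bou":16,"bv":24,"oug":57},[96,72,17,55,63]],"xq":[{"ev":82,"g":38,"pxa":14,"t":44},[69,84,92]]}
Size at the root: 4

Answer: 4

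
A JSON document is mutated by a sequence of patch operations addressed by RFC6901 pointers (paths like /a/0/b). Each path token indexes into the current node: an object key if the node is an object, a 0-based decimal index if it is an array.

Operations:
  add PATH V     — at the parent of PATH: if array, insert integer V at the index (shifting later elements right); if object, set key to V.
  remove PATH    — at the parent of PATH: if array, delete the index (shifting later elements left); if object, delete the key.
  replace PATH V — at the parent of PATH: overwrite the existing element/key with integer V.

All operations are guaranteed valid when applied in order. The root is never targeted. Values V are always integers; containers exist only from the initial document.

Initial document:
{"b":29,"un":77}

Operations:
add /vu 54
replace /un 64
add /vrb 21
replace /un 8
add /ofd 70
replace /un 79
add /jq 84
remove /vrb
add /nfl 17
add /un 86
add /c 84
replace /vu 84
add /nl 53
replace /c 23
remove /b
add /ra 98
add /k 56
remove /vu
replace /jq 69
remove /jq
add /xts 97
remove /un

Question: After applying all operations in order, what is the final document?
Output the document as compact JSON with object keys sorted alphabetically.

Answer: {"c":23,"k":56,"nfl":17,"nl":53,"ofd":70,"ra":98,"xts":97}

Derivation:
After op 1 (add /vu 54): {"b":29,"un":77,"vu":54}
After op 2 (replace /un 64): {"b":29,"un":64,"vu":54}
After op 3 (add /vrb 21): {"b":29,"un":64,"vrb":21,"vu":54}
After op 4 (replace /un 8): {"b":29,"un":8,"vrb":21,"vu":54}
After op 5 (add /ofd 70): {"b":29,"ofd":70,"un":8,"vrb":21,"vu":54}
After op 6 (replace /un 79): {"b":29,"ofd":70,"un":79,"vrb":21,"vu":54}
After op 7 (add /jq 84): {"b":29,"jq":84,"ofd":70,"un":79,"vrb":21,"vu":54}
After op 8 (remove /vrb): {"b":29,"jq":84,"ofd":70,"un":79,"vu":54}
After op 9 (add /nfl 17): {"b":29,"jq":84,"nfl":17,"ofd":70,"un":79,"vu":54}
After op 10 (add /un 86): {"b":29,"jq":84,"nfl":17,"ofd":70,"un":86,"vu":54}
After op 11 (add /c 84): {"b":29,"c":84,"jq":84,"nfl":17,"ofd":70,"un":86,"vu":54}
After op 12 (replace /vu 84): {"b":29,"c":84,"jq":84,"nfl":17,"ofd":70,"un":86,"vu":84}
After op 13 (add /nl 53): {"b":29,"c":84,"jq":84,"nfl":17,"nl":53,"ofd":70,"un":86,"vu":84}
After op 14 (replace /c 23): {"b":29,"c":23,"jq":84,"nfl":17,"nl":53,"ofd":70,"un":86,"vu":84}
After op 15 (remove /b): {"c":23,"jq":84,"nfl":17,"nl":53,"ofd":70,"un":86,"vu":84}
After op 16 (add /ra 98): {"c":23,"jq":84,"nfl":17,"nl":53,"ofd":70,"ra":98,"un":86,"vu":84}
After op 17 (add /k 56): {"c":23,"jq":84,"k":56,"nfl":17,"nl":53,"ofd":70,"ra":98,"un":86,"vu":84}
After op 18 (remove /vu): {"c":23,"jq":84,"k":56,"nfl":17,"nl":53,"ofd":70,"ra":98,"un":86}
After op 19 (replace /jq 69): {"c":23,"jq":69,"k":56,"nfl":17,"nl":53,"ofd":70,"ra":98,"un":86}
After op 20 (remove /jq): {"c":23,"k":56,"nfl":17,"nl":53,"ofd":70,"ra":98,"un":86}
After op 21 (add /xts 97): {"c":23,"k":56,"nfl":17,"nl":53,"ofd":70,"ra":98,"un":86,"xts":97}
After op 22 (remove /un): {"c":23,"k":56,"nfl":17,"nl":53,"ofd":70,"ra":98,"xts":97}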